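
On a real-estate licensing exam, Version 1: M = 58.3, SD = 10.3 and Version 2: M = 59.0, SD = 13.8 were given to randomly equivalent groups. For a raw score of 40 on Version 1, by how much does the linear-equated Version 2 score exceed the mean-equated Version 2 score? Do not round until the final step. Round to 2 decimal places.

-6.22

Mean-equated: 40 + (59.0 − 58.3) = 40.70
Linear-equated: (13.8/10.3)(40 − 58.3) + 59.0 = 34.482
Difference = 34.482 − 40.70 = -6.22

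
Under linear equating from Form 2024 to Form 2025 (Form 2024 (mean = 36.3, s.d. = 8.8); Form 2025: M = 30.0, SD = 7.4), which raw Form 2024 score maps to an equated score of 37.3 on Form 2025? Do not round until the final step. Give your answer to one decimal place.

45.0

Invert y = (SD_Y/SD_X)(x − M_X) + M_Y:
x = (SD_X/SD_Y)(y − M_Y) + M_X = (8.8/7.4)(37.3 − 30.0) + 36.3
x = 1.189189 × 7.300 + 36.3 = 45.0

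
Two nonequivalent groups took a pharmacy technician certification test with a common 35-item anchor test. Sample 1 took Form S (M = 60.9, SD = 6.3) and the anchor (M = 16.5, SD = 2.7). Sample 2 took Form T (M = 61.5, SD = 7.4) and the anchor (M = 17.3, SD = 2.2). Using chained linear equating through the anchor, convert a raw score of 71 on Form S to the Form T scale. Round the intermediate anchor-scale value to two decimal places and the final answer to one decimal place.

Form S → anchor (Sample 1): v = (2.7/6.3)(71 − 60.9) + 16.5 = 20.83
anchor → Form T (Sample 2): y = (7.4/2.2)(20.83 − 17.3) + 61.5 = 73.4

73.4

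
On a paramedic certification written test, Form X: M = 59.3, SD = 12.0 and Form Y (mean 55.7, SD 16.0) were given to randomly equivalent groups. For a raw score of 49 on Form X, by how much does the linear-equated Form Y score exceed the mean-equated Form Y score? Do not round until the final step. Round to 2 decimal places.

-3.43

Mean-equated: 49 + (55.7 − 59.3) = 45.40
Linear-equated: (16.0/12.0)(49 − 59.3) + 55.7 = 41.967
Difference = 41.967 − 45.40 = -3.43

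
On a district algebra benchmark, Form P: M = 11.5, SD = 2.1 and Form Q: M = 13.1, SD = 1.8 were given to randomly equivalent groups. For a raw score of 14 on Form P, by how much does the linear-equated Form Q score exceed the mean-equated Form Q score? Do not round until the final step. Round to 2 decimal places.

Mean-equated: 14 + (13.1 − 11.5) = 15.60
Linear-equated: (1.8/2.1)(14 − 11.5) + 13.1 = 15.243
Difference = 15.243 − 15.60 = -0.36

-0.36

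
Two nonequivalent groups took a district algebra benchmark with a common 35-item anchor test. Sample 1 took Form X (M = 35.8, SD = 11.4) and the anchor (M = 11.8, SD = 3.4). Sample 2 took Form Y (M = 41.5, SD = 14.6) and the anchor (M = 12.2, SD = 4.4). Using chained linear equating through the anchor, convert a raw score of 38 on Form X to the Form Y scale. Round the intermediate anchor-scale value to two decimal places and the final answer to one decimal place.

Form X → anchor (Sample 1): v = (3.4/11.4)(38 − 35.8) + 11.8 = 12.46
anchor → Form Y (Sample 2): y = (14.6/4.4)(12.46 − 12.2) + 41.5 = 42.4

42.4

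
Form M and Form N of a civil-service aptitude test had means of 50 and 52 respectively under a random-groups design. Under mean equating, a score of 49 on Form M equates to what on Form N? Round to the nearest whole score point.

Mean equating: y = x + (M_Y − M_X) = 49 + (52 − 50) = 51

51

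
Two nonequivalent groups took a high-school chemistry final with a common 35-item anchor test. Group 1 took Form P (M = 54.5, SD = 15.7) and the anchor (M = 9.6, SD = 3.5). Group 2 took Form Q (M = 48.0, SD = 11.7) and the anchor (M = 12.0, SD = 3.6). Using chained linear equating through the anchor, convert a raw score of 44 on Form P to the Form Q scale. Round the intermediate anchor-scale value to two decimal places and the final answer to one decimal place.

Form P → anchor (Group 1): v = (3.5/15.7)(44 − 54.5) + 9.6 = 7.26
anchor → Form Q (Group 2): y = (11.7/3.6)(7.26 − 12.0) + 48.0 = 32.6

32.6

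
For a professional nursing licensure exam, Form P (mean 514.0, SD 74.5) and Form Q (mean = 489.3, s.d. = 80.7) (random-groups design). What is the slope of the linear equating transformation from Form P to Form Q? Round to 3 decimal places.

1.083

A = SD_Y / SD_X = 80.7 / 74.5 = 1.083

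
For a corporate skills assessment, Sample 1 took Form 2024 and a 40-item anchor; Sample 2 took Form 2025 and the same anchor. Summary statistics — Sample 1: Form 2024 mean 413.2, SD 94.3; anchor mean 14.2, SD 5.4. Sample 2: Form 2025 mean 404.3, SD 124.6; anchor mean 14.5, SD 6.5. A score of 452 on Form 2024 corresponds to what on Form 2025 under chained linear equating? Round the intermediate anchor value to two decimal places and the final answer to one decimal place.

441.1

Form 2024 → anchor (Sample 1): v = (5.4/94.3)(452 − 413.2) + 14.2 = 16.42
anchor → Form 2025 (Sample 2): y = (124.6/6.5)(16.42 − 14.5) + 404.3 = 441.1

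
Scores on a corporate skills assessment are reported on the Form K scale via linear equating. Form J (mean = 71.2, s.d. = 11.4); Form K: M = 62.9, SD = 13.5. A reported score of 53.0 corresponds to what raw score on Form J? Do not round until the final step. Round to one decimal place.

Invert y = (SD_Y/SD_X)(x − M_X) + M_Y:
x = (SD_X/SD_Y)(y − M_Y) + M_X = (11.4/13.5)(53.0 − 62.9) + 71.2
x = 0.844444 × -9.900 + 71.2 = 62.8

62.8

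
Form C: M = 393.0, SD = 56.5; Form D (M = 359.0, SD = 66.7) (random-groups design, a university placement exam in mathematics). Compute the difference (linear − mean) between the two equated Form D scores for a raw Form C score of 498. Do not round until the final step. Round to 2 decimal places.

18.96

Mean-equated: 498 + (359.0 − 393.0) = 464.00
Linear-equated: (66.7/56.5)(498 − 393.0) + 359.0 = 482.956
Difference = 482.956 − 464.00 = 18.96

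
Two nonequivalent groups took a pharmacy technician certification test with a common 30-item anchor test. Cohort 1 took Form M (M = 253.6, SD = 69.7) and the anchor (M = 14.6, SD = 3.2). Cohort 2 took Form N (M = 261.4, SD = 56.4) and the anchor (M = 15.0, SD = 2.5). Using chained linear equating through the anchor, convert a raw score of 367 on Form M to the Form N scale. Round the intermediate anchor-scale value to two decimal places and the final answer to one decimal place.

Form M → anchor (Cohort 1): v = (3.2/69.7)(367 − 253.6) + 14.6 = 19.81
anchor → Form N (Cohort 2): y = (56.4/2.5)(19.81 − 15.0) + 261.4 = 369.9

369.9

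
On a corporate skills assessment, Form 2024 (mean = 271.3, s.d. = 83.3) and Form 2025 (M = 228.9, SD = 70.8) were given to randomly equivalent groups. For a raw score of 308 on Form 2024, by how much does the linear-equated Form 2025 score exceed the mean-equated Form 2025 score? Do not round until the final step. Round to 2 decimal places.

Mean-equated: 308 + (228.9 − 271.3) = 265.60
Linear-equated: (70.8/83.3)(308 − 271.3) + 228.9 = 260.093
Difference = 260.093 − 265.60 = -5.51

-5.51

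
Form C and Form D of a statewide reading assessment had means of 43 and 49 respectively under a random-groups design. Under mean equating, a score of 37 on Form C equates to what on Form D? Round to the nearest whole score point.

Mean equating: y = x + (M_Y − M_X) = 37 + (49 − 43) = 43

43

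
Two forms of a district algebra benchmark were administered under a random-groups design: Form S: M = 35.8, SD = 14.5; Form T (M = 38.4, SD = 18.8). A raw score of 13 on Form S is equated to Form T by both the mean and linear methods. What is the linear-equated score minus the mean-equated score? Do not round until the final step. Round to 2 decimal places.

-6.76

Mean-equated: 13 + (38.4 − 35.8) = 15.60
Linear-equated: (18.8/14.5)(13 − 35.8) + 38.4 = 8.839
Difference = 8.839 − 15.60 = -6.76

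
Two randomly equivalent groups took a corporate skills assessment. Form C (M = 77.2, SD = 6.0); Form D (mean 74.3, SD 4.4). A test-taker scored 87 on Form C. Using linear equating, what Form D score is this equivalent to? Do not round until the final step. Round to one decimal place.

81.5

Linear equating: y = (SD_Y/SD_X)(x − M_X) + M_Y
y = (4.4/6.0)(87 − 77.2) + 74.3
y = 0.733333 × 9.8 + 74.3 = 7.1867 + 74.3 = 81.5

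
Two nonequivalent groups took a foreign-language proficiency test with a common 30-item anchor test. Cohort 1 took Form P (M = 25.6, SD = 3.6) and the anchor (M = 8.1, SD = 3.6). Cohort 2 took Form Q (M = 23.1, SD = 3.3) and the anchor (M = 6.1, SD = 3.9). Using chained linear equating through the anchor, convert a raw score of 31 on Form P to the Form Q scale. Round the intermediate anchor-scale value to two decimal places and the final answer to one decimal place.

29.4

Form P → anchor (Cohort 1): v = (3.6/3.6)(31 − 25.6) + 8.1 = 13.50
anchor → Form Q (Cohort 2): y = (3.3/3.9)(13.50 − 6.1) + 23.1 = 29.4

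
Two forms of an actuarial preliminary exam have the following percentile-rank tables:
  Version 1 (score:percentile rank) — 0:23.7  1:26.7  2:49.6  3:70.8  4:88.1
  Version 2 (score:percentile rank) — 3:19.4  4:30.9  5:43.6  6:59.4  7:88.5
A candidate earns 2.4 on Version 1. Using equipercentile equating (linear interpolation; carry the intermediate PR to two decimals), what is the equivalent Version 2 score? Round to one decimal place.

5.9

PR of 2.4 on Version 1: 49.6 + (2.4 − 2)/(3 − 2) × (70.8 − 49.6) = 58.08
On Version 2, PR 58.08 falls between score 5 (PR 43.6) and 6 (PR 59.4).
Interpolate: 5 + (58.08 − 43.6)/(59.4 − 43.6) × (6 − 5) = 5.9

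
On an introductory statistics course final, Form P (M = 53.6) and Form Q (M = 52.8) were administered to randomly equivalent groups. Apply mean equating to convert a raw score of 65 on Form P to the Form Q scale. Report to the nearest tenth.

64.2

Mean equating: y = x + (M_Y − M_X) = 65 + (52.8 − 53.6) = 64.2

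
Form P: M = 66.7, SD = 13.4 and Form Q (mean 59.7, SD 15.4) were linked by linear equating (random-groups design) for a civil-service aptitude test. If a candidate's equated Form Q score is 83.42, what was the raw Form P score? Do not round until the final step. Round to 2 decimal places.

87.34

Invert y = (SD_Y/SD_X)(x − M_X) + M_Y:
x = (SD_X/SD_Y)(y − M_Y) + M_X = (13.4/15.4)(83.42 − 59.7) + 66.7
x = 0.870130 × 23.720 + 66.7 = 87.34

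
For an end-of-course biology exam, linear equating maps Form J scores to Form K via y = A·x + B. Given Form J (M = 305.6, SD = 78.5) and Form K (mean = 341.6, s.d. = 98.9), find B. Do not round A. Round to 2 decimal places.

-43.42

A = SD_Y / SD_X = 98.9 / 78.5 = 1.259873
B = M_Y − A·M_X = 341.6 − 1.259873 × 305.6 = -43.42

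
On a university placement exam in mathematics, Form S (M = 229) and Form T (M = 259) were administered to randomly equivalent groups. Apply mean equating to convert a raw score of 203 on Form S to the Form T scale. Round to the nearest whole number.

Mean equating: y = x + (M_Y − M_X) = 203 + (259 − 229) = 233

233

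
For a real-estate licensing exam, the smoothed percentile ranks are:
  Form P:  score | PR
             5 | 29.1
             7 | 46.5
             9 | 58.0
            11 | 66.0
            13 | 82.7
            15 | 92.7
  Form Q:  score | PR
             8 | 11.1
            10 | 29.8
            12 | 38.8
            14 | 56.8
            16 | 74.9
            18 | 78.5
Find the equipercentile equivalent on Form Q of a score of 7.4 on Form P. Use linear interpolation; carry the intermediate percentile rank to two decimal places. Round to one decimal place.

PR of 7.4 on Form P: 46.5 + (7.4 − 7)/(9 − 7) × (58.0 − 46.5) = 48.80
On Form Q, PR 48.80 falls between score 12 (PR 38.8) and 14 (PR 56.8).
Interpolate: 12 + (48.80 − 38.8)/(56.8 − 38.8) × (14 − 12) = 13.1

13.1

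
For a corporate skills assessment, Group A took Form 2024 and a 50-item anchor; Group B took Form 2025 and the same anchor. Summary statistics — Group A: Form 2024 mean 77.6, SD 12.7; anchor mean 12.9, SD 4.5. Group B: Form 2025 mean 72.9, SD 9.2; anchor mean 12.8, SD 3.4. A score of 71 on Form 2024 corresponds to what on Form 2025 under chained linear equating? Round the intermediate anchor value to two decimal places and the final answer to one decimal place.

Form 2024 → anchor (Group A): v = (4.5/12.7)(71 − 77.6) + 12.9 = 10.56
anchor → Form 2025 (Group B): y = (9.2/3.4)(10.56 − 12.8) + 72.9 = 66.8

66.8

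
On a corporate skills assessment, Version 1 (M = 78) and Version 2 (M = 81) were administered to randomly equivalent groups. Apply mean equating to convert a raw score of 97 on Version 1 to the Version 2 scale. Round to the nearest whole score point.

Mean equating: y = x + (M_Y − M_X) = 97 + (81 − 78) = 100

100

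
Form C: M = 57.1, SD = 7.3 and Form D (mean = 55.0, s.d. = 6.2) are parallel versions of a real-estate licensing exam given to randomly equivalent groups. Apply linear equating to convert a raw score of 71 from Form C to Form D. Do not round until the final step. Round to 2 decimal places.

66.81

Linear equating: y = (SD_Y/SD_X)(x − M_X) + M_Y
y = (6.2/7.3)(71 − 57.1) + 55.0
y = 0.849315 × 13.9 + 55.0 = 11.8055 + 55.0 = 66.81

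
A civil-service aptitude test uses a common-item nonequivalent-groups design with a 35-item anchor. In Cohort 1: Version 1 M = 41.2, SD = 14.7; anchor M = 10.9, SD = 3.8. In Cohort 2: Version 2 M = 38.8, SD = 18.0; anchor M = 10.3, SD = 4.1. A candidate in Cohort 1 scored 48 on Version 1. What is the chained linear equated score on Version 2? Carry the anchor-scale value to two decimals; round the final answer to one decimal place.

Version 1 → anchor (Cohort 1): v = (3.8/14.7)(48 − 41.2) + 10.9 = 12.66
anchor → Version 2 (Cohort 2): y = (18.0/4.1)(12.66 − 10.3) + 38.8 = 49.2

49.2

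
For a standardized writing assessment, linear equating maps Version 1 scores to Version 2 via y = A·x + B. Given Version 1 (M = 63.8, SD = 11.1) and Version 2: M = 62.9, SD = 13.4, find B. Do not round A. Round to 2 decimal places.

A = SD_Y / SD_X = 13.4 / 11.1 = 1.207207
B = M_Y − A·M_X = 62.9 − 1.207207 × 63.8 = -14.12

-14.12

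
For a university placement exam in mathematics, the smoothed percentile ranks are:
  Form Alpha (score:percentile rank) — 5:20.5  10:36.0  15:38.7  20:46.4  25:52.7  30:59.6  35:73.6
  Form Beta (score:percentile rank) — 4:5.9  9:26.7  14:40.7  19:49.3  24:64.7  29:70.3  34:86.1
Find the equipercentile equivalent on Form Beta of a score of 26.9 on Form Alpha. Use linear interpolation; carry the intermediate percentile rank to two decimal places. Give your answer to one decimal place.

PR of 26.9 on Form Alpha: 52.7 + (26.9 − 25)/(30 − 25) × (59.6 − 52.7) = 55.32
On Form Beta, PR 55.32 falls between score 19 (PR 49.3) and 24 (PR 64.7).
Interpolate: 19 + (55.32 − 49.3)/(64.7 − 49.3) × (24 − 19) = 21.0

21.0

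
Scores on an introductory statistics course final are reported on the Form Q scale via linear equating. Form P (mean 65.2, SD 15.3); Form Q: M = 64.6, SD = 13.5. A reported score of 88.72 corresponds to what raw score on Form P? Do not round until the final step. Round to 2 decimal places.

Invert y = (SD_Y/SD_X)(x − M_X) + M_Y:
x = (SD_X/SD_Y)(y − M_Y) + M_X = (15.3/13.5)(88.72 − 64.6) + 65.2
x = 1.133333 × 24.120 + 65.2 = 92.54

92.54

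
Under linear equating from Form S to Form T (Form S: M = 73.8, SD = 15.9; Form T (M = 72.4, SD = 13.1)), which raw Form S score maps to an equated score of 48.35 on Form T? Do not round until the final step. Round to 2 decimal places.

44.61

Invert y = (SD_Y/SD_X)(x − M_X) + M_Y:
x = (SD_X/SD_Y)(y − M_Y) + M_X = (15.9/13.1)(48.35 − 72.4) + 73.8
x = 1.213740 × -24.050 + 73.8 = 44.61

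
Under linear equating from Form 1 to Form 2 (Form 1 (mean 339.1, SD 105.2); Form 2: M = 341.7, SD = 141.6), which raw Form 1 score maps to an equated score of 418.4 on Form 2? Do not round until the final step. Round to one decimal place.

Invert y = (SD_Y/SD_X)(x − M_X) + M_Y:
x = (SD_X/SD_Y)(y − M_Y) + M_X = (105.2/141.6)(418.4 − 341.7) + 339.1
x = 0.742938 × 76.700 + 339.1 = 396.1

396.1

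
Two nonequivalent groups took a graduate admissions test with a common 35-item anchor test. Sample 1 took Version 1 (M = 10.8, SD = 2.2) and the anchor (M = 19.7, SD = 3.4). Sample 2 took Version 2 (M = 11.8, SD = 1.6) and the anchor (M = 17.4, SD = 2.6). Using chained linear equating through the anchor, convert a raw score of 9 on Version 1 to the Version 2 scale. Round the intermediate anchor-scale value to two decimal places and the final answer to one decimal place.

11.5

Version 1 → anchor (Sample 1): v = (3.4/2.2)(9 − 10.8) + 19.7 = 16.92
anchor → Version 2 (Sample 2): y = (1.6/2.6)(16.92 − 17.4) + 11.8 = 11.5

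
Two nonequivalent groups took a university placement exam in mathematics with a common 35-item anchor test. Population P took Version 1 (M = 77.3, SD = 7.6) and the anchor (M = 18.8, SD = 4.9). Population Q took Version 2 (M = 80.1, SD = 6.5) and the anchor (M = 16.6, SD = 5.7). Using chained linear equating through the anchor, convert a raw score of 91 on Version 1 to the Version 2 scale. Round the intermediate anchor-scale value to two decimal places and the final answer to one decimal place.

Version 1 → anchor (Population P): v = (4.9/7.6)(91 − 77.3) + 18.8 = 27.63
anchor → Version 2 (Population Q): y = (6.5/5.7)(27.63 − 16.6) + 80.1 = 92.7

92.7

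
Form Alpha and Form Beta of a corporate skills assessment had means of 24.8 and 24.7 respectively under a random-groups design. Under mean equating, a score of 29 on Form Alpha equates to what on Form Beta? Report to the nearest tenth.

28.9

Mean equating: y = x + (M_Y − M_X) = 29 + (24.7 − 24.8) = 28.9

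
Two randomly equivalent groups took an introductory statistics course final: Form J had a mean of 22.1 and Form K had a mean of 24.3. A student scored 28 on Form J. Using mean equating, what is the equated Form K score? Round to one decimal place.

Mean equating: y = x + (M_Y − M_X) = 28 + (24.3 − 22.1) = 30.2

30.2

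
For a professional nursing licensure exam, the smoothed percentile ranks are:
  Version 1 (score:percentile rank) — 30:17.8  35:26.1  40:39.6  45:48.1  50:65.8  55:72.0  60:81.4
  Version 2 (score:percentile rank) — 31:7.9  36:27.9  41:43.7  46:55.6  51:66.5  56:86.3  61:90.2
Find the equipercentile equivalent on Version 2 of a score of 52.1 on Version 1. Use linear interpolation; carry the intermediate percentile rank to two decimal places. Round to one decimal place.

51.5

PR of 52.1 on Version 1: 65.8 + (52.1 − 50)/(55 − 50) × (72.0 − 65.8) = 68.40
On Version 2, PR 68.40 falls between score 51 (PR 66.5) and 56 (PR 86.3).
Interpolate: 51 + (68.40 − 66.5)/(86.3 − 66.5) × (56 − 51) = 51.5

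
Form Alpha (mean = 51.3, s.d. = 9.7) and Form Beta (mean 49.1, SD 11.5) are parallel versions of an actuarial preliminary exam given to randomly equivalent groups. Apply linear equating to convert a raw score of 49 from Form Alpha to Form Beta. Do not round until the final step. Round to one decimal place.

46.4

Linear equating: y = (SD_Y/SD_X)(x − M_X) + M_Y
y = (11.5/9.7)(49 − 51.3) + 49.1
y = 1.185567 × -2.3 + 49.1 = -2.7268 + 49.1 = 46.4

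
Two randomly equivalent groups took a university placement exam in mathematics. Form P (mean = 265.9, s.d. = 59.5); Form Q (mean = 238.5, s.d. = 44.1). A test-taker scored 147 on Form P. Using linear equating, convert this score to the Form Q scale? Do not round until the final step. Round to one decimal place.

Linear equating: y = (SD_Y/SD_X)(x − M_X) + M_Y
y = (44.1/59.5)(147 − 265.9) + 238.5
y = 0.741176 × -118.9 + 238.5 = -88.1259 + 238.5 = 150.4

150.4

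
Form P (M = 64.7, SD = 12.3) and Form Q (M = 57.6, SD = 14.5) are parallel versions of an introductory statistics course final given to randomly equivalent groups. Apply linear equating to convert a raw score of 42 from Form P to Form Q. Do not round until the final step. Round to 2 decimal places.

Linear equating: y = (SD_Y/SD_X)(x − M_X) + M_Y
y = (14.5/12.3)(42 − 64.7) + 57.6
y = 1.178862 × -22.7 + 57.6 = -26.7602 + 57.6 = 30.84

30.84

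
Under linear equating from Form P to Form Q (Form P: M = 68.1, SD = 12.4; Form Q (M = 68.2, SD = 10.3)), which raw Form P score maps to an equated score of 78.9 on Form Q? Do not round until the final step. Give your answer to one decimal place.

Invert y = (SD_Y/SD_X)(x − M_X) + M_Y:
x = (SD_X/SD_Y)(y − M_Y) + M_X = (12.4/10.3)(78.9 − 68.2) + 68.1
x = 1.203883 × 10.700 + 68.1 = 81.0

81.0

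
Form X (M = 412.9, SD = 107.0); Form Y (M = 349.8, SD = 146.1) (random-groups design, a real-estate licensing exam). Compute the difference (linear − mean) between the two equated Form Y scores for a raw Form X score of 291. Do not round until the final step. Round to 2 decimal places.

-44.54

Mean-equated: 291 + (349.8 − 412.9) = 227.90
Linear-equated: (146.1/107.0)(291 − 412.9) + 349.8 = 183.355
Difference = 183.355 − 227.90 = -44.54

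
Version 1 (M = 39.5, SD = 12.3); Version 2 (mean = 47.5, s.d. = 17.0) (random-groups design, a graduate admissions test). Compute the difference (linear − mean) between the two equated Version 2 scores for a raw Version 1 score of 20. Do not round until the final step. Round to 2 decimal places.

Mean-equated: 20 + (47.5 − 39.5) = 28.00
Linear-equated: (17.0/12.3)(20 − 39.5) + 47.5 = 20.549
Difference = 20.549 − 28.00 = -7.45

-7.45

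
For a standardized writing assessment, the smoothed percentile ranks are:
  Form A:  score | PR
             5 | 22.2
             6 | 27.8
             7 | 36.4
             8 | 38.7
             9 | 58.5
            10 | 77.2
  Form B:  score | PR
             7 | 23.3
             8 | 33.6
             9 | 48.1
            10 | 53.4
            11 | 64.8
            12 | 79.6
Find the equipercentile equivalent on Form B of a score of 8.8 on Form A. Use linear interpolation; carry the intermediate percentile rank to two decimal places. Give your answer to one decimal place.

10.1

PR of 8.8 on Form A: 38.7 + (8.8 − 8)/(9 − 8) × (58.5 − 38.7) = 54.54
On Form B, PR 54.54 falls between score 10 (PR 53.4) and 11 (PR 64.8).
Interpolate: 10 + (54.54 − 53.4)/(64.8 − 53.4) × (11 − 10) = 10.1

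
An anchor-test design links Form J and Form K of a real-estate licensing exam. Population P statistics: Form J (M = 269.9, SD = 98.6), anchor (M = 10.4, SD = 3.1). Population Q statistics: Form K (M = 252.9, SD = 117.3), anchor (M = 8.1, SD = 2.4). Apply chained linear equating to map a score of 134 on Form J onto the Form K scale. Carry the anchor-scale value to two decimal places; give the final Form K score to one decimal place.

156.6

Form J → anchor (Population P): v = (3.1/98.6)(134 − 269.9) + 10.4 = 6.13
anchor → Form K (Population Q): y = (117.3/2.4)(6.13 − 8.1) + 252.9 = 156.6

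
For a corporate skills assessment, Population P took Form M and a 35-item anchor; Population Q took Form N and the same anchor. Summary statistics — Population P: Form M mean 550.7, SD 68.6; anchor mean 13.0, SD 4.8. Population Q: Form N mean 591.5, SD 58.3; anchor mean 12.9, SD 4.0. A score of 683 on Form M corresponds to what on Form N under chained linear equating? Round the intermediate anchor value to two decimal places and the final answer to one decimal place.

727.9

Form M → anchor (Population P): v = (4.8/68.6)(683 − 550.7) + 13.0 = 22.26
anchor → Form N (Population Q): y = (58.3/4.0)(22.26 − 12.9) + 591.5 = 727.9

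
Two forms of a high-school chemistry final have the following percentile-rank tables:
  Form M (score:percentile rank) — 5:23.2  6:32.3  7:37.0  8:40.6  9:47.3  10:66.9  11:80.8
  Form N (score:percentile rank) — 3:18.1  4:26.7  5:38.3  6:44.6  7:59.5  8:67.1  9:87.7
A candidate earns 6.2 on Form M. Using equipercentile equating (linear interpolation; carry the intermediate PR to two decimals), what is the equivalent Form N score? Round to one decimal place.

4.6

PR of 6.2 on Form M: 32.3 + (6.2 − 6)/(7 − 6) × (37.0 − 32.3) = 33.24
On Form N, PR 33.24 falls between score 4 (PR 26.7) and 5 (PR 38.3).
Interpolate: 4 + (33.24 − 26.7)/(38.3 − 26.7) × (5 − 4) = 4.6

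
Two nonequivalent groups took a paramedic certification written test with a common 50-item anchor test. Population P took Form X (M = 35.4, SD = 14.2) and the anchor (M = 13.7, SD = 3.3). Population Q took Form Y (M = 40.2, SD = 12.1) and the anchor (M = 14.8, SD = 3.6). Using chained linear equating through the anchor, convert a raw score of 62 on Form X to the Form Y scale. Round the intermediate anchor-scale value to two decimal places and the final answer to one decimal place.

57.3

Form X → anchor (Population P): v = (3.3/14.2)(62 − 35.4) + 13.7 = 19.88
anchor → Form Y (Population Q): y = (12.1/3.6)(19.88 − 14.8) + 40.2 = 57.3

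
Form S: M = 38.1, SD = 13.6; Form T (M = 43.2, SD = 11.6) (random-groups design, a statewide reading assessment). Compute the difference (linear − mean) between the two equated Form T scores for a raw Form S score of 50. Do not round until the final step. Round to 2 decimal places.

Mean-equated: 50 + (43.2 − 38.1) = 55.10
Linear-equated: (11.6/13.6)(50 − 38.1) + 43.2 = 53.350
Difference = 53.350 − 55.10 = -1.75

-1.75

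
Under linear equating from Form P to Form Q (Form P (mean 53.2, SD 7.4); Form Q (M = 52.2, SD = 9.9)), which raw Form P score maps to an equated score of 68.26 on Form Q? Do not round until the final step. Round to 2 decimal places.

Invert y = (SD_Y/SD_X)(x − M_X) + M_Y:
x = (SD_X/SD_Y)(y − M_Y) + M_X = (7.4/9.9)(68.26 − 52.2) + 53.2
x = 0.747475 × 16.060 + 53.2 = 65.20

65.20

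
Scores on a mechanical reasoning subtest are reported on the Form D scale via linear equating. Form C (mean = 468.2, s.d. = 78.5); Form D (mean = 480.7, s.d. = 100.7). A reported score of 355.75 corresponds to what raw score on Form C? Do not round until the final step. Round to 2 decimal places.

370.80

Invert y = (SD_Y/SD_X)(x − M_X) + M_Y:
x = (SD_X/SD_Y)(y − M_Y) + M_X = (78.5/100.7)(355.75 − 480.7) + 468.2
x = 0.779543 × -124.950 + 468.2 = 370.80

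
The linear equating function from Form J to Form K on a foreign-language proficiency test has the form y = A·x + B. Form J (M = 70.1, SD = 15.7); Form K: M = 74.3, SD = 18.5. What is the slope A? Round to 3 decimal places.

1.178

A = SD_Y / SD_X = 18.5 / 15.7 = 1.178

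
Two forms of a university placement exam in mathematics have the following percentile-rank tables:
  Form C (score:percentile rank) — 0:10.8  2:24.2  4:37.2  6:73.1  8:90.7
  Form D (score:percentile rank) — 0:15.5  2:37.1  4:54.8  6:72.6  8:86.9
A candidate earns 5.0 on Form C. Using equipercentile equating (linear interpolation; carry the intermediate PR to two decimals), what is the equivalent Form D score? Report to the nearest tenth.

PR of 5.0 on Form C: 37.2 + (5.0 − 4)/(6 − 4) × (73.1 − 37.2) = 55.15
On Form D, PR 55.15 falls between score 4 (PR 54.8) and 6 (PR 72.6).
Interpolate: 4 + (55.15 − 54.8)/(72.6 − 54.8) × (6 − 4) = 4.0

4.0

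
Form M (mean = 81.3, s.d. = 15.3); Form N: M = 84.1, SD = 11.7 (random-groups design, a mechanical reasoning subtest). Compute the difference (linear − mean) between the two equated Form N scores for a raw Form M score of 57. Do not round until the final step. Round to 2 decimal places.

5.72

Mean-equated: 57 + (84.1 − 81.3) = 59.80
Linear-equated: (11.7/15.3)(57 − 81.3) + 84.1 = 65.518
Difference = 65.518 − 59.80 = 5.72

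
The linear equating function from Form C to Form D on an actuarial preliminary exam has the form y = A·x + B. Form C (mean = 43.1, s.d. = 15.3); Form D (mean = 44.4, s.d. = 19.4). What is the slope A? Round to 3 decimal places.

A = SD_Y / SD_X = 19.4 / 15.3 = 1.268

1.268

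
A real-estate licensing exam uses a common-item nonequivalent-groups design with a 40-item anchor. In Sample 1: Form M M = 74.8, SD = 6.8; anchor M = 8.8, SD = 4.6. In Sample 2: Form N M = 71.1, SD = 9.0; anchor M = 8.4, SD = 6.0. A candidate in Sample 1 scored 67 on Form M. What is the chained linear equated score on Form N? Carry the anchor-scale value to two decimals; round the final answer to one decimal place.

Form M → anchor (Sample 1): v = (4.6/6.8)(67 − 74.8) + 8.8 = 3.52
anchor → Form N (Sample 2): y = (9.0/6.0)(3.52 − 8.4) + 71.1 = 63.8

63.8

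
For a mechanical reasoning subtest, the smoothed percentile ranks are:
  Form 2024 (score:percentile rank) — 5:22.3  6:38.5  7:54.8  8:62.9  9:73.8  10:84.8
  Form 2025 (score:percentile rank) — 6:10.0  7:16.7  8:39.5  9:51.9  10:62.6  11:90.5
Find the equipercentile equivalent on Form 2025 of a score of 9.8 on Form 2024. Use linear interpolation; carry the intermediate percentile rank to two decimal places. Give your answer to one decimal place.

10.7

PR of 9.8 on Form 2024: 73.8 + (9.8 − 9)/(10 − 9) × (84.8 − 73.8) = 82.60
On Form 2025, PR 82.60 falls between score 10 (PR 62.6) and 11 (PR 90.5).
Interpolate: 10 + (82.60 − 62.6)/(90.5 − 62.6) × (11 − 10) = 10.7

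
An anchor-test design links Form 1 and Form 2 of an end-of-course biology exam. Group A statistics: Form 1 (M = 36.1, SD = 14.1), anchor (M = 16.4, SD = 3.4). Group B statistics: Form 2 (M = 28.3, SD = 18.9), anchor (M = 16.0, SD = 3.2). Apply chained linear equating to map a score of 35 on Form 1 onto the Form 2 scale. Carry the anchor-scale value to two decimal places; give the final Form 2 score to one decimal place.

Form 1 → anchor (Group A): v = (3.4/14.1)(35 − 36.1) + 16.4 = 16.13
anchor → Form 2 (Group B): y = (18.9/3.2)(16.13 − 16.0) + 28.3 = 29.1

29.1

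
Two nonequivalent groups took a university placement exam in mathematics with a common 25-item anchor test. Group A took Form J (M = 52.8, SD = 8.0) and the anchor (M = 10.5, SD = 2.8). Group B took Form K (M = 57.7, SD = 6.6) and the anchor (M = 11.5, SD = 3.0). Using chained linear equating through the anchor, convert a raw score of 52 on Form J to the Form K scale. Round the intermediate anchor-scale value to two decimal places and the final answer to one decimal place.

54.9

Form J → anchor (Group A): v = (2.8/8.0)(52 − 52.8) + 10.5 = 10.22
anchor → Form K (Group B): y = (6.6/3.0)(10.22 − 11.5) + 57.7 = 54.9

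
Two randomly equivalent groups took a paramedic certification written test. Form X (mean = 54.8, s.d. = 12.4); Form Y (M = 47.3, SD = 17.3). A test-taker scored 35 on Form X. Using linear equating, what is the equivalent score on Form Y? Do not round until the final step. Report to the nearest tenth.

19.7

Linear equating: y = (SD_Y/SD_X)(x − M_X) + M_Y
y = (17.3/12.4)(35 − 54.8) + 47.3
y = 1.395161 × -19.8 + 47.3 = -27.6242 + 47.3 = 19.7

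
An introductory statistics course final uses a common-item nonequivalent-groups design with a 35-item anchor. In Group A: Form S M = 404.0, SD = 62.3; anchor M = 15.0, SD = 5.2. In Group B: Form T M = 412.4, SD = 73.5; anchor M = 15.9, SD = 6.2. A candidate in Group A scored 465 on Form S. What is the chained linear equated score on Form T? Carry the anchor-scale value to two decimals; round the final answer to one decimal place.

Form S → anchor (Group A): v = (5.2/62.3)(465 − 404.0) + 15.0 = 20.09
anchor → Form T (Group B): y = (73.5/6.2)(20.09 − 15.9) + 412.4 = 462.1

462.1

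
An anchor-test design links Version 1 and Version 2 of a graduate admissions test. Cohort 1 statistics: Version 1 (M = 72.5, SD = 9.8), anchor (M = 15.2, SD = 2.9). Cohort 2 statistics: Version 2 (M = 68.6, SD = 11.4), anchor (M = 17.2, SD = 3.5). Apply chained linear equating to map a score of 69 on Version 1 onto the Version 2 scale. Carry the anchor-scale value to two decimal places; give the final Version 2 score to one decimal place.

58.7

Version 1 → anchor (Cohort 1): v = (2.9/9.8)(69 − 72.5) + 15.2 = 14.16
anchor → Version 2 (Cohort 2): y = (11.4/3.5)(14.16 − 17.2) + 68.6 = 58.7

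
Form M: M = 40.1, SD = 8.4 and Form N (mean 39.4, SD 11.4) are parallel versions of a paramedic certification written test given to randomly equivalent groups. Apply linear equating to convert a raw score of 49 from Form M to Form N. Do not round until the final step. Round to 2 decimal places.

51.48

Linear equating: y = (SD_Y/SD_X)(x − M_X) + M_Y
y = (11.4/8.4)(49 − 40.1) + 39.4
y = 1.357143 × 8.9 + 39.4 = 12.0786 + 39.4 = 51.48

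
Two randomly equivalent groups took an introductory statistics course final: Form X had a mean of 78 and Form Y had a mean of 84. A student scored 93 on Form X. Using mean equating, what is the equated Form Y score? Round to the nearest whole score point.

99

Mean equating: y = x + (M_Y − M_X) = 93 + (84 − 78) = 99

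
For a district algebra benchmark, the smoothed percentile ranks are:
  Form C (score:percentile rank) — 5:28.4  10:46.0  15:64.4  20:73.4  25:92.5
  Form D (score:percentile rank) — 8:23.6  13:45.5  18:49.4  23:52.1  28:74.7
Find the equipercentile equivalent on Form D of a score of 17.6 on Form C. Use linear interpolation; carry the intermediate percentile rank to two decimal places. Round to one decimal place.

PR of 17.6 on Form C: 64.4 + (17.6 − 15)/(20 − 15) × (73.4 − 64.4) = 69.08
On Form D, PR 69.08 falls between score 23 (PR 52.1) and 28 (PR 74.7).
Interpolate: 23 + (69.08 − 52.1)/(74.7 − 52.1) × (28 − 23) = 26.8

26.8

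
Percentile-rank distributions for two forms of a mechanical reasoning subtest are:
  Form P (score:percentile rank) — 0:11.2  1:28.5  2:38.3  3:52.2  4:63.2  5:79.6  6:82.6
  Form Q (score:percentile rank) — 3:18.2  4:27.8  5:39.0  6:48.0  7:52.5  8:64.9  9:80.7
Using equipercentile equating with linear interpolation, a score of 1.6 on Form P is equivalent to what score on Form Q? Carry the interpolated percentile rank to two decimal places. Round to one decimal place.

PR of 1.6 on Form P: 28.5 + (1.6 − 1)/(2 − 1) × (38.3 − 28.5) = 34.38
On Form Q, PR 34.38 falls between score 4 (PR 27.8) and 5 (PR 39.0).
Interpolate: 4 + (34.38 − 27.8)/(39.0 − 27.8) × (5 − 4) = 4.6

4.6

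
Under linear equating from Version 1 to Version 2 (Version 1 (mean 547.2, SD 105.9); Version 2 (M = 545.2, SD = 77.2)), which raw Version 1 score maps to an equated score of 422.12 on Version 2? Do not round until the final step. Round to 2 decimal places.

378.36

Invert y = (SD_Y/SD_X)(x − M_X) + M_Y:
x = (SD_X/SD_Y)(y − M_Y) + M_X = (105.9/77.2)(422.12 − 545.2) + 547.2
x = 1.371762 × -123.080 + 547.2 = 378.36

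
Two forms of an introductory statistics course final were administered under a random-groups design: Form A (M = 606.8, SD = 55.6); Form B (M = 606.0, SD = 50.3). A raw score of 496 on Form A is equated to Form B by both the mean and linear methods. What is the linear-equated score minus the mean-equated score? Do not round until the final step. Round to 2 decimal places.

10.56

Mean-equated: 496 + (606.0 − 606.8) = 495.20
Linear-equated: (50.3/55.6)(496 − 606.8) + 606.0 = 505.762
Difference = 505.762 − 495.20 = 10.56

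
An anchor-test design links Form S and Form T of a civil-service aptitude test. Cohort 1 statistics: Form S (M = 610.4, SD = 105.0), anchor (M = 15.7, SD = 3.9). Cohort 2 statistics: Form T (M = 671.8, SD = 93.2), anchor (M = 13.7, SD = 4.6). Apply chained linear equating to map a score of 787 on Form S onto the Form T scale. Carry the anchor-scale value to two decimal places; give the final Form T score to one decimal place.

845.2

Form S → anchor (Cohort 1): v = (3.9/105.0)(787 − 610.4) + 15.7 = 22.26
anchor → Form T (Cohort 2): y = (93.2/4.6)(22.26 − 13.7) + 671.8 = 845.2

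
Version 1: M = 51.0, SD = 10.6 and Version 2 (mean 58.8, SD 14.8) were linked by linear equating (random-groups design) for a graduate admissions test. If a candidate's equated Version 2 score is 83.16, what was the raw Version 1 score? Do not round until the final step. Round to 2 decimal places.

68.45

Invert y = (SD_Y/SD_X)(x − M_X) + M_Y:
x = (SD_X/SD_Y)(y − M_Y) + M_X = (10.6/14.8)(83.16 − 58.8) + 51.0
x = 0.716216 × 24.360 + 51.0 = 68.45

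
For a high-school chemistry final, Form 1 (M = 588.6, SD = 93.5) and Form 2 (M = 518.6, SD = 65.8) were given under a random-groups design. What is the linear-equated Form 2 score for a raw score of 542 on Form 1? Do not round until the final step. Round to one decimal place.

Linear equating: y = (SD_Y/SD_X)(x − M_X) + M_Y
y = (65.8/93.5)(542 − 588.6) + 518.6
y = 0.703743 × -46.6 + 518.6 = -32.7944 + 518.6 = 485.8

485.8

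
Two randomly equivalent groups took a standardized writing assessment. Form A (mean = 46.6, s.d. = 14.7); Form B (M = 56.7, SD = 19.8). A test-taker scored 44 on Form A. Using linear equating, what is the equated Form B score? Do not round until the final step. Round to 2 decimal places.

53.20

Linear equating: y = (SD_Y/SD_X)(x − M_X) + M_Y
y = (19.8/14.7)(44 − 46.6) + 56.7
y = 1.346939 × -2.6 + 56.7 = -3.5020 + 56.7 = 53.20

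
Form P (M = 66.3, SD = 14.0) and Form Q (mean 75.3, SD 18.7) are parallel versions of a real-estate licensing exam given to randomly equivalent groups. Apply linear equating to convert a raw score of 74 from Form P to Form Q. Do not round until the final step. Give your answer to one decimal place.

Linear equating: y = (SD_Y/SD_X)(x − M_X) + M_Y
y = (18.7/14.0)(74 − 66.3) + 75.3
y = 1.335714 × 7.7 + 75.3 = 10.2850 + 75.3 = 85.6

85.6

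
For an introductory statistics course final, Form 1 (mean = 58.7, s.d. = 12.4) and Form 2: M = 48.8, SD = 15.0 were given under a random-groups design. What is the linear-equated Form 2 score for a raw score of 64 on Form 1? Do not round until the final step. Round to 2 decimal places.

55.21

Linear equating: y = (SD_Y/SD_X)(x − M_X) + M_Y
y = (15.0/12.4)(64 − 58.7) + 48.8
y = 1.209677 × 5.3 + 48.8 = 6.4113 + 48.8 = 55.21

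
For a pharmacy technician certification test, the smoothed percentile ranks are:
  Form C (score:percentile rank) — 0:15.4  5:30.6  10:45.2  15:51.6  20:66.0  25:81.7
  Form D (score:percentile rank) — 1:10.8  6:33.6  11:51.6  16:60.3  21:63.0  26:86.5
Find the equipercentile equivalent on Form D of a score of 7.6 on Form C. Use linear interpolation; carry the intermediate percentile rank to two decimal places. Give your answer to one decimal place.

PR of 7.6 on Form C: 30.6 + (7.6 − 5)/(10 − 5) × (45.2 − 30.6) = 38.19
On Form D, PR 38.19 falls between score 6 (PR 33.6) and 11 (PR 51.6).
Interpolate: 6 + (38.19 − 33.6)/(51.6 − 33.6) × (11 − 6) = 7.3

7.3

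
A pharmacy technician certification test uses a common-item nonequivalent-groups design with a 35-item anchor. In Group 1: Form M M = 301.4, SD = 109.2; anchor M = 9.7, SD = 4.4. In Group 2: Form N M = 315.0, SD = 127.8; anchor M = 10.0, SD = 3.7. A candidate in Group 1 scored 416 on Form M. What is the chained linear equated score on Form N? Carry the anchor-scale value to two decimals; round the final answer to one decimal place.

464.2

Form M → anchor (Group 1): v = (4.4/109.2)(416 − 301.4) + 9.7 = 14.32
anchor → Form N (Group 2): y = (127.8/3.7)(14.32 − 10.0) + 315.0 = 464.2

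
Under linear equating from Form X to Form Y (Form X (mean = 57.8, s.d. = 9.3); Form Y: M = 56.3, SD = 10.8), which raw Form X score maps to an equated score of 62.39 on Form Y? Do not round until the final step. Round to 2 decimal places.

Invert y = (SD_Y/SD_X)(x − M_X) + M_Y:
x = (SD_X/SD_Y)(y − M_Y) + M_X = (9.3/10.8)(62.39 − 56.3) + 57.8
x = 0.861111 × 6.090 + 57.8 = 63.04

63.04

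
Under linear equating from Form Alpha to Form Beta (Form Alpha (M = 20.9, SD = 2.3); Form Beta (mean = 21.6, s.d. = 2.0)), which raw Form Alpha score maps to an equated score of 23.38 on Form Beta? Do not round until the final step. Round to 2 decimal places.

22.95

Invert y = (SD_Y/SD_X)(x − M_X) + M_Y:
x = (SD_X/SD_Y)(y − M_Y) + M_X = (2.3/2.0)(23.38 − 21.6) + 20.9
x = 1.150000 × 1.780 + 20.9 = 22.95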